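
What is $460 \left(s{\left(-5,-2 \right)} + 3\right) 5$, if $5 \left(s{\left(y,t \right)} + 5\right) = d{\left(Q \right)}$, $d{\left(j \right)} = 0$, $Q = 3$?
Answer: $-4600$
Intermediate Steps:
$s{\left(y,t \right)} = -5$ ($s{\left(y,t \right)} = -5 + \frac{1}{5} \cdot 0 = -5 + 0 = -5$)
$460 \left(s{\left(-5,-2 \right)} + 3\right) 5 = 460 \left(-5 + 3\right) 5 = 460 \left(\left(-2\right) 5\right) = 460 \left(-10\right) = -4600$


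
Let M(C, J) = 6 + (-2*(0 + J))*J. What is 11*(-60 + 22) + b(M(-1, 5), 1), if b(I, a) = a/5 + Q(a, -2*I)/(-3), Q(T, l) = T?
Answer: -6272/15 ≈ -418.13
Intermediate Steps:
M(C, J) = 6 - 2*J² (M(C, J) = 6 + (-2*J)*J = 6 - 2*J²)
b(I, a) = -2*a/15 (b(I, a) = a/5 + a/(-3) = a*(⅕) + a*(-⅓) = a/5 - a/3 = -2*a/15)
11*(-60 + 22) + b(M(-1, 5), 1) = 11*(-60 + 22) - 2/15*1 = 11*(-38) - 2/15 = -418 - 2/15 = -6272/15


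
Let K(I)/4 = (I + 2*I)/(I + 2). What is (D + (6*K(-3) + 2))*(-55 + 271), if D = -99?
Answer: 25704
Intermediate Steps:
K(I) = 12*I/(2 + I) (K(I) = 4*((I + 2*I)/(I + 2)) = 4*((3*I)/(2 + I)) = 4*(3*I/(2 + I)) = 12*I/(2 + I))
(D + (6*K(-3) + 2))*(-55 + 271) = (-99 + (6*(12*(-3)/(2 - 3)) + 2))*(-55 + 271) = (-99 + (6*(12*(-3)/(-1)) + 2))*216 = (-99 + (6*(12*(-3)*(-1)) + 2))*216 = (-99 + (6*36 + 2))*216 = (-99 + (216 + 2))*216 = (-99 + 218)*216 = 119*216 = 25704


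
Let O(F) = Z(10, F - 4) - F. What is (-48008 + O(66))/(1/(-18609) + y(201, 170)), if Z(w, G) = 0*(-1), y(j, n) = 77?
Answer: -447304533/716446 ≈ -624.34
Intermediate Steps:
Z(w, G) = 0
O(F) = -F (O(F) = 0 - F = -F)
(-48008 + O(66))/(1/(-18609) + y(201, 170)) = (-48008 - 1*66)/(1/(-18609) + 77) = (-48008 - 66)/(-1/18609 + 77) = -48074/1432892/18609 = -48074*18609/1432892 = -447304533/716446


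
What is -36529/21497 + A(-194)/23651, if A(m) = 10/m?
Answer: -83803003248/49317278059 ≈ -1.6993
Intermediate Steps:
-36529/21497 + A(-194)/23651 = -36529/21497 + (10/(-194))/23651 = -36529*1/21497 + (10*(-1/194))*(1/23651) = -36529/21497 - 5/97*1/23651 = -36529/21497 - 5/2294147 = -83803003248/49317278059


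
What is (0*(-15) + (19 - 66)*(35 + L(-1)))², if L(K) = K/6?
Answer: 96491329/36 ≈ 2.6803e+6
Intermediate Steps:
L(K) = K/6 (L(K) = K*(⅙) = K/6)
(0*(-15) + (19 - 66)*(35 + L(-1)))² = (0*(-15) + (19 - 66)*(35 + (⅙)*(-1)))² = (0 - 47*(35 - ⅙))² = (0 - 47*209/6)² = (0 - 9823/6)² = (-9823/6)² = 96491329/36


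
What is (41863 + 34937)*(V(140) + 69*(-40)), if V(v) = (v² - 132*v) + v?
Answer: -115200000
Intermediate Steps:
V(v) = v² - 131*v
(41863 + 34937)*(V(140) + 69*(-40)) = (41863 + 34937)*(140*(-131 + 140) + 69*(-40)) = 76800*(140*9 - 2760) = 76800*(1260 - 2760) = 76800*(-1500) = -115200000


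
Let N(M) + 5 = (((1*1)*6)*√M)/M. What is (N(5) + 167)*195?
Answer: 31590 + 234*√5 ≈ 32113.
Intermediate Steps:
N(M) = -5 + 6/√M (N(M) = -5 + (((1*1)*6)*√M)/M = -5 + ((1*6)*√M)/M = -5 + (6*√M)/M = -5 + 6/√M)
(N(5) + 167)*195 = ((-5 + 6/√5) + 167)*195 = ((-5 + 6*(√5/5)) + 167)*195 = ((-5 + 6*√5/5) + 167)*195 = (162 + 6*√5/5)*195 = 31590 + 234*√5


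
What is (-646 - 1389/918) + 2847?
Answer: 673043/306 ≈ 2199.5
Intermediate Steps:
(-646 - 1389/918) + 2847 = (-646 - 1389*1/918) + 2847 = (-646 - 463/306) + 2847 = -198139/306 + 2847 = 673043/306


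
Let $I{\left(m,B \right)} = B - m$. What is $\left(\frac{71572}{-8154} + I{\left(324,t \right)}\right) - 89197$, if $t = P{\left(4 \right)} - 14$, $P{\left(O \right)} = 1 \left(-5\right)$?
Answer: $- \frac{365090366}{4077} \approx -89549.0$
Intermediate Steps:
$P{\left(O \right)} = -5$
$t = -19$ ($t = -5 - 14 = -19$)
$\left(\frac{71572}{-8154} + I{\left(324,t \right)}\right) - 89197 = \left(\frac{71572}{-8154} - 343\right) - 89197 = \left(71572 \left(- \frac{1}{8154}\right) - 343\right) - 89197 = \left(- \frac{35786}{4077} - 343\right) - 89197 = - \frac{1434197}{4077} - 89197 = - \frac{365090366}{4077}$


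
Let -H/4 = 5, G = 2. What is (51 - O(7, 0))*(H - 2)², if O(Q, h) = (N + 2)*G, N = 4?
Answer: 18876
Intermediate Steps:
H = -20 (H = -4*5 = -20)
O(Q, h) = 12 (O(Q, h) = (4 + 2)*2 = 6*2 = 12)
(51 - O(7, 0))*(H - 2)² = (51 - 1*12)*(-20 - 2)² = (51 - 12)*(-22)² = 39*484 = 18876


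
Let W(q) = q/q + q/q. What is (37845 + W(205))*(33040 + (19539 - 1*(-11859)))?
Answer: 2438784986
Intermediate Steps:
W(q) = 2 (W(q) = 1 + 1 = 2)
(37845 + W(205))*(33040 + (19539 - 1*(-11859))) = (37845 + 2)*(33040 + (19539 - 1*(-11859))) = 37847*(33040 + (19539 + 11859)) = 37847*(33040 + 31398) = 37847*64438 = 2438784986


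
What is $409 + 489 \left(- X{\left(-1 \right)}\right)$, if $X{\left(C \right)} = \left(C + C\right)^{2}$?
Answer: $-1547$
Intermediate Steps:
$X{\left(C \right)} = 4 C^{2}$ ($X{\left(C \right)} = \left(2 C\right)^{2} = 4 C^{2}$)
$409 + 489 \left(- X{\left(-1 \right)}\right) = 409 + 489 \left(- 4 \left(-1\right)^{2}\right) = 409 + 489 \left(- 4 \cdot 1\right) = 409 + 489 \left(\left(-1\right) 4\right) = 409 + 489 \left(-4\right) = 409 - 1956 = -1547$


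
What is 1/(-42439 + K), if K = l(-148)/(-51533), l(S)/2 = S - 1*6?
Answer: -51533/2187008679 ≈ -2.3563e-5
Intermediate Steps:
l(S) = -12 + 2*S (l(S) = 2*(S - 1*6) = 2*(S - 6) = 2*(-6 + S) = -12 + 2*S)
K = 308/51533 (K = (-12 + 2*(-148))/(-51533) = (-12 - 296)*(-1/51533) = -308*(-1/51533) = 308/51533 ≈ 0.0059768)
1/(-42439 + K) = 1/(-42439 + 308/51533) = 1/(-2187008679/51533) = -51533/2187008679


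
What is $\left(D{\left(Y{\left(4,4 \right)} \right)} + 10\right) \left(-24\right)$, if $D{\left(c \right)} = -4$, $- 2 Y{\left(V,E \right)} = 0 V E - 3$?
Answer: $-144$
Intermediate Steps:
$Y{\left(V,E \right)} = \frac{3}{2}$ ($Y{\left(V,E \right)} = - \frac{0 V E - 3}{2} = - \frac{0 E - 3}{2} = - \frac{0 - 3}{2} = \left(- \frac{1}{2}\right) \left(-3\right) = \frac{3}{2}$)
$\left(D{\left(Y{\left(4,4 \right)} \right)} + 10\right) \left(-24\right) = \left(-4 + 10\right) \left(-24\right) = 6 \left(-24\right) = -144$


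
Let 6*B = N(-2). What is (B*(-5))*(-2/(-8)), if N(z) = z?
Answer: 5/12 ≈ 0.41667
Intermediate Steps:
B = -⅓ (B = (⅙)*(-2) = -⅓ ≈ -0.33333)
(B*(-5))*(-2/(-8)) = (-⅓*(-5))*(-2/(-8)) = 5*(-2*(-⅛))/3 = (5/3)*(¼) = 5/12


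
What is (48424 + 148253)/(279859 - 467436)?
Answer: -15129/14429 ≈ -1.0485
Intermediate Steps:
(48424 + 148253)/(279859 - 467436) = 196677/(-187577) = 196677*(-1/187577) = -15129/14429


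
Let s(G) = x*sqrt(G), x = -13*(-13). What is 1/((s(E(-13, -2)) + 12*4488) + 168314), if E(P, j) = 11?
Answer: 17090/3796861133 - sqrt(11)/292066241 ≈ 4.4897e-6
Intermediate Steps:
x = 169
s(G) = 169*sqrt(G)
1/((s(E(-13, -2)) + 12*4488) + 168314) = 1/((169*sqrt(11) + 12*4488) + 168314) = 1/((169*sqrt(11) + 53856) + 168314) = 1/((53856 + 169*sqrt(11)) + 168314) = 1/(222170 + 169*sqrt(11))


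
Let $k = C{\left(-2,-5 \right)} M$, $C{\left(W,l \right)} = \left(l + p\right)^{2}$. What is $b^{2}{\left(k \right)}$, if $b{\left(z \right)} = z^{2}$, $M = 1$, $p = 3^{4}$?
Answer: $1113034787454976$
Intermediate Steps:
$p = 81$
$C{\left(W,l \right)} = \left(81 + l\right)^{2}$ ($C{\left(W,l \right)} = \left(l + 81\right)^{2} = \left(81 + l\right)^{2}$)
$k = 5776$ ($k = \left(81 - 5\right)^{2} \cdot 1 = 76^{2} \cdot 1 = 5776 \cdot 1 = 5776$)
$b^{2}{\left(k \right)} = \left(5776^{2}\right)^{2} = 33362176^{2} = 1113034787454976$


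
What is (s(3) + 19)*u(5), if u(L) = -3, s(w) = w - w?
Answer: -57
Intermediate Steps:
s(w) = 0
(s(3) + 19)*u(5) = (0 + 19)*(-3) = 19*(-3) = -57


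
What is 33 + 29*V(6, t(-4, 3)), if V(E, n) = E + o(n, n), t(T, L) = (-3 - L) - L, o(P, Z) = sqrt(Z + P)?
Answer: 207 + 87*I*sqrt(2) ≈ 207.0 + 123.04*I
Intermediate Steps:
o(P, Z) = sqrt(P + Z)
t(T, L) = -3 - 2*L
V(E, n) = E + sqrt(2)*sqrt(n) (V(E, n) = E + sqrt(n + n) = E + sqrt(2*n) = E + sqrt(2)*sqrt(n))
33 + 29*V(6, t(-4, 3)) = 33 + 29*(6 + sqrt(2)*sqrt(-3 - 2*3)) = 33 + 29*(6 + sqrt(2)*sqrt(-3 - 6)) = 33 + 29*(6 + sqrt(2)*sqrt(-9)) = 33 + 29*(6 + sqrt(2)*(3*I)) = 33 + 29*(6 + 3*I*sqrt(2)) = 33 + (174 + 87*I*sqrt(2)) = 207 + 87*I*sqrt(2)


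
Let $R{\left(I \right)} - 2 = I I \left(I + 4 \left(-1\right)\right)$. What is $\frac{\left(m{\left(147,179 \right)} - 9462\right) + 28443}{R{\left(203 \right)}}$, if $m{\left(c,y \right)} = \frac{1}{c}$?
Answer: $\frac{2790208}{1205487171} \approx 0.0023146$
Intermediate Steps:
$R{\left(I \right)} = 2 + I^{2} \left(-4 + I\right)$ ($R{\left(I \right)} = 2 + I I \left(I + 4 \left(-1\right)\right) = 2 + I^{2} \left(I - 4\right) = 2 + I^{2} \left(-4 + I\right)$)
$\frac{\left(m{\left(147,179 \right)} - 9462\right) + 28443}{R{\left(203 \right)}} = \frac{\left(\frac{1}{147} - 9462\right) + 28443}{2 + 203^{3} - 4 \cdot 203^{2}} = \frac{\left(\frac{1}{147} - 9462\right) + 28443}{2 + 8365427 - 164836} = \frac{- \frac{1390913}{147} + 28443}{2 + 8365427 - 164836} = \frac{2790208}{147 \cdot 8200593} = \frac{2790208}{147} \cdot \frac{1}{8200593} = \frac{2790208}{1205487171}$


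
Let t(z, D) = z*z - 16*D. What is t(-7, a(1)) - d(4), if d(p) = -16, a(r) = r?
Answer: 49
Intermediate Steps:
t(z, D) = z² - 16*D
t(-7, a(1)) - d(4) = ((-7)² - 16*1) - 1*(-16) = (49 - 16) + 16 = 33 + 16 = 49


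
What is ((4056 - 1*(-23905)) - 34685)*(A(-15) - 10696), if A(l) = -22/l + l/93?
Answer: 33438673892/465 ≈ 7.1911e+7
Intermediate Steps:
A(l) = -22/l + l/93 (A(l) = -22/l + l*(1/93) = -22/l + l/93)
((4056 - 1*(-23905)) - 34685)*(A(-15) - 10696) = ((4056 - 1*(-23905)) - 34685)*((-22/(-15) + (1/93)*(-15)) - 10696) = ((4056 + 23905) - 34685)*((-22*(-1/15) - 5/31) - 10696) = (27961 - 34685)*((22/15 - 5/31) - 10696) = -6724*(607/465 - 10696) = -6724*(-4973033/465) = 33438673892/465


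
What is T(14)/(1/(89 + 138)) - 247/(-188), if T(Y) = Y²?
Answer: 8364743/188 ≈ 44493.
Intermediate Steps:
T(14)/(1/(89 + 138)) - 247/(-188) = 14²/(1/(89 + 138)) - 247/(-188) = 196/(1/227) - 247*(-1/188) = 196/(1/227) + 247/188 = 196*227 + 247/188 = 44492 + 247/188 = 8364743/188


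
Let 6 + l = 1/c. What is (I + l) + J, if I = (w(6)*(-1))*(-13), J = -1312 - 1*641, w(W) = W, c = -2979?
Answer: -5603500/2979 ≈ -1881.0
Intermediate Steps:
J = -1953 (J = -1312 - 641 = -1953)
I = 78 (I = (6*(-1))*(-13) = -6*(-13) = 78)
l = -17875/2979 (l = -6 + 1/(-2979) = -6 - 1/2979 = -17875/2979 ≈ -6.0003)
(I + l) + J = (78 - 17875/2979) - 1953 = 214487/2979 - 1953 = -5603500/2979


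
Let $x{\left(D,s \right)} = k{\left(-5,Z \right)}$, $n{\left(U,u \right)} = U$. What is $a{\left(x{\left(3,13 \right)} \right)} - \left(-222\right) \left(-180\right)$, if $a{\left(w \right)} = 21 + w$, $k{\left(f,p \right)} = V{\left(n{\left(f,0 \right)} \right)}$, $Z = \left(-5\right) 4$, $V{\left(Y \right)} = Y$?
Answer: $-39944$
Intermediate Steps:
$Z = -20$
$k{\left(f,p \right)} = f$
$x{\left(D,s \right)} = -5$
$a{\left(x{\left(3,13 \right)} \right)} - \left(-222\right) \left(-180\right) = \left(21 - 5\right) - \left(-222\right) \left(-180\right) = 16 - 39960 = -39944$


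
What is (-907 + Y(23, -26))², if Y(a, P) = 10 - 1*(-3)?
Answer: 799236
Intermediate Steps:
Y(a, P) = 13 (Y(a, P) = 10 + 3 = 13)
(-907 + Y(23, -26))² = (-907 + 13)² = (-894)² = 799236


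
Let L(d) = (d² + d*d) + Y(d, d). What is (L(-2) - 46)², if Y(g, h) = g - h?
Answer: 1444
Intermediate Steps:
L(d) = 2*d² (L(d) = (d² + d*d) + (d - d) = (d² + d²) + 0 = 2*d² + 0 = 2*d²)
(L(-2) - 46)² = (2*(-2)² - 46)² = (2*4 - 46)² = (8 - 46)² = (-38)² = 1444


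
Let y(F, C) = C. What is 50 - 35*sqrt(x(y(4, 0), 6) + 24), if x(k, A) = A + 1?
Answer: 50 - 35*sqrt(31) ≈ -144.87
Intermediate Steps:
x(k, A) = 1 + A
50 - 35*sqrt(x(y(4, 0), 6) + 24) = 50 - 35*sqrt((1 + 6) + 24) = 50 - 35*sqrt(7 + 24) = 50 - 35*sqrt(31)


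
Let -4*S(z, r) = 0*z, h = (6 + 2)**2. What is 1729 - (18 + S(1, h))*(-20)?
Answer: 2089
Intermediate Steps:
h = 64 (h = 8**2 = 64)
S(z, r) = 0 (S(z, r) = -0*z = -1/4*0 = 0)
1729 - (18 + S(1, h))*(-20) = 1729 - (18 + 0)*(-20) = 1729 - 18*(-20) = 1729 - 1*(-360) = 1729 + 360 = 2089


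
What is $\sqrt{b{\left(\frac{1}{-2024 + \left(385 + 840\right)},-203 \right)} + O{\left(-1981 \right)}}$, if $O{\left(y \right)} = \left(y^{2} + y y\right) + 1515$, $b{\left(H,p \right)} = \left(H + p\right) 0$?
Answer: $\sqrt{7850237} \approx 2801.8$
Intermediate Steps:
$b{\left(H,p \right)} = 0$
$O{\left(y \right)} = 1515 + 2 y^{2}$ ($O{\left(y \right)} = \left(y^{2} + y^{2}\right) + 1515 = 2 y^{2} + 1515 = 1515 + 2 y^{2}$)
$\sqrt{b{\left(\frac{1}{-2024 + \left(385 + 840\right)},-203 \right)} + O{\left(-1981 \right)}} = \sqrt{0 + \left(1515 + 2 \left(-1981\right)^{2}\right)} = \sqrt{0 + \left(1515 + 2 \cdot 3924361\right)} = \sqrt{0 + \left(1515 + 7848722\right)} = \sqrt{0 + 7850237} = \sqrt{7850237}$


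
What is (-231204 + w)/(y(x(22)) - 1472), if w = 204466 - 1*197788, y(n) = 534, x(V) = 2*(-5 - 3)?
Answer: 112263/469 ≈ 239.37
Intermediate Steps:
x(V) = -16 (x(V) = 2*(-8) = -16)
w = 6678 (w = 204466 - 197788 = 6678)
(-231204 + w)/(y(x(22)) - 1472) = (-231204 + 6678)/(534 - 1472) = -224526/(-938) = -224526*(-1/938) = 112263/469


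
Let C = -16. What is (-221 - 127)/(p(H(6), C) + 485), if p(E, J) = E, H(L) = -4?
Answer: -348/481 ≈ -0.72349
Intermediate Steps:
(-221 - 127)/(p(H(6), C) + 485) = (-221 - 127)/(-4 + 485) = -348/481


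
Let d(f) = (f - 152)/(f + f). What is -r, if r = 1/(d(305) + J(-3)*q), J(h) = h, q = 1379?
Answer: 610/2523417 ≈ 0.00024174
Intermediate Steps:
d(f) = (-152 + f)/(2*f) (d(f) = (-152 + f)/((2*f)) = (-152 + f)*(1/(2*f)) = (-152 + f)/(2*f))
r = -610/2523417 (r = 1/((½)*(-152 + 305)/305 - 3*1379) = 1/((½)*(1/305)*153 - 4137) = 1/(153/610 - 4137) = 1/(-2523417/610) = -610/2523417 ≈ -0.00024174)
-r = -1*(-610/2523417) = 610/2523417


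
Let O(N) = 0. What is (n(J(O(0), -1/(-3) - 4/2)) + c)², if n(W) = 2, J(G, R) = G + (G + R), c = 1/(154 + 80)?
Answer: 219961/54756 ≈ 4.0171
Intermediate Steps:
c = 1/234 ≈ 0.0042735
J(G, R) = R + 2*G
(n(J(O(0), -1/(-3) - 4/2)) + c)² = (2 + 1/234)² = (469/234)² = 219961/54756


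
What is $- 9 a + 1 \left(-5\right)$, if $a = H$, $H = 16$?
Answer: $-149$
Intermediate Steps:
$a = 16$
$- 9 a + 1 \left(-5\right) = \left(-9\right) 16 + 1 \left(-5\right) = -144 - 5 = -149$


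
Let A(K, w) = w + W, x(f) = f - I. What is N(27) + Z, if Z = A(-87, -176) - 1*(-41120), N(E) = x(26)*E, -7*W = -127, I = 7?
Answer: 290326/7 ≈ 41475.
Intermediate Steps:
x(f) = -7 + f (x(f) = f - 1*7 = f - 7 = -7 + f)
W = 127/7 (W = -⅐*(-127) = 127/7 ≈ 18.143)
A(K, w) = 127/7 + w (A(K, w) = w + 127/7 = 127/7 + w)
N(E) = 19*E (N(E) = (-7 + 26)*E = 19*E)
Z = 286735/7 (Z = (127/7 - 176) - 1*(-41120) = -1105/7 + 41120 = 286735/7 ≈ 40962.)
N(27) + Z = 19*27 + 286735/7 = 513 + 286735/7 = 290326/7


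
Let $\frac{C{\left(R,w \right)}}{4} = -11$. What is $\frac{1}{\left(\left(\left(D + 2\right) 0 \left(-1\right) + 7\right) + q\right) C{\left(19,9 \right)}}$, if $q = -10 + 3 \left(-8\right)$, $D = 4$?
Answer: $\frac{1}{1188} \approx 0.00084175$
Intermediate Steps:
$q = -34$ ($q = -10 - 24 = -34$)
$C{\left(R,w \right)} = -44$ ($C{\left(R,w \right)} = 4 \left(-11\right) = -44$)
$\frac{1}{\left(\left(\left(D + 2\right) 0 \left(-1\right) + 7\right) + q\right) C{\left(19,9 \right)}} = \frac{1}{\left(\left(\left(4 + 2\right) 0 \left(-1\right) + 7\right) - 34\right) \left(-44\right)} = \frac{1}{\left(\left(6 \cdot 0 \left(-1\right) + 7\right) - 34\right) \left(-44\right)} = \frac{1}{\left(\left(0 \left(-1\right) + 7\right) - 34\right) \left(-44\right)} = \frac{1}{\left(\left(0 + 7\right) - 34\right) \left(-44\right)} = \frac{1}{\left(7 - 34\right) \left(-44\right)} = \frac{1}{\left(-27\right) \left(-44\right)} = \frac{1}{1188}$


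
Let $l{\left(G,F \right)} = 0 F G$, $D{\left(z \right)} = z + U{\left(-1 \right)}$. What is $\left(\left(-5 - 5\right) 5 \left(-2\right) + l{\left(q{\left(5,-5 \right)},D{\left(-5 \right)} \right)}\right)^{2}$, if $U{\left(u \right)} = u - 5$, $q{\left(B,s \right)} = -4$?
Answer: $10000$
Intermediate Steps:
$U{\left(u \right)} = -5 + u$
$D{\left(z \right)} = -6 + z$ ($D{\left(z \right)} = z - 6 = -6 + z$)
$l{\left(G,F \right)} = 0$ ($l{\left(G,F \right)} = 0 G = 0$)
$\left(\left(-5 - 5\right) 5 \left(-2\right) + l{\left(q{\left(5,-5 \right)},D{\left(-5 \right)} \right)}\right)^{2} = \left(\left(-5 - 5\right) 5 \left(-2\right) + 0\right)^{2} = \left(\left(-10\right) 5 \left(-2\right) + 0\right)^{2} = \left(\left(-50\right) \left(-2\right) + 0\right)^{2} = \left(100 + 0\right)^{2} = 100^{2} = 10000$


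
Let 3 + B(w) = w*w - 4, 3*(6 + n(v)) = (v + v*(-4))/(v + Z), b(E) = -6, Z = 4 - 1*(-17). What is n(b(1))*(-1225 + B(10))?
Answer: 31696/5 ≈ 6339.2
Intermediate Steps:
Z = 21 (Z = 4 + 17 = 21)
n(v) = -6 - v/(21 + v) (n(v) = -6 + ((v + v*(-4))/(v + 21))/3 = -6 + ((v - 4*v)/(21 + v))/3 = -6 + ((-3*v)/(21 + v))/3 = -6 + (-3*v/(21 + v))/3 = -6 - v/(21 + v))
B(w) = -7 + w² (B(w) = -3 + (w*w - 4) = -3 + (w² - 4) = -3 + (-4 + w²) = -7 + w²)
n(b(1))*(-1225 + B(10)) = (7*(-18 - 1*(-6))/(21 - 6))*(-1225 + (-7 + 10²)) = (7*(-18 + 6)/15)*(-1225 + (-7 + 100)) = (7*(1/15)*(-12))*(-1225 + 93) = -28/5*(-1132) = 31696/5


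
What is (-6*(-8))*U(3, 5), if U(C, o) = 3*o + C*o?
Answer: 1440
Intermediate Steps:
(-6*(-8))*U(3, 5) = (-6*(-8))*(5*(3 + 3)) = 48*(5*6) = 48*30 = 1440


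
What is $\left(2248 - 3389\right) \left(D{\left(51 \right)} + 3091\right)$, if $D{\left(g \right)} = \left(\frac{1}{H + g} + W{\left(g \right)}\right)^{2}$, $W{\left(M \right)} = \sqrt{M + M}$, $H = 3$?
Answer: $- \frac{10623610249}{2916} - \frac{1141 \sqrt{102}}{27} \approx -3.6436 \cdot 10^{6}$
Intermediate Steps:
$W{\left(M \right)} = \sqrt{2} \sqrt{M}$ ($W{\left(M \right)} = \sqrt{2 M} = \sqrt{2} \sqrt{M}$)
$D{\left(g \right)} = \left(\frac{1}{3 + g} + \sqrt{2} \sqrt{g}\right)^{2}$
$\left(2248 - 3389\right) \left(D{\left(51 \right)} + 3091\right) = \left(2248 - 3389\right) \left(\frac{\left(1 + \sqrt{2} \cdot 51^{\frac{3}{2}} + 3 \sqrt{2} \sqrt{51}\right)^{2}}{\left(3 + 51\right)^{2}} + 3091\right) = - 1141 \left(\frac{\left(1 + \sqrt{2} \cdot 51 \sqrt{51} + 3 \sqrt{102}\right)^{2}}{2916} + 3091\right) = - 1141 \left(\frac{\left(1 + 51 \sqrt{102} + 3 \sqrt{102}\right)^{2}}{2916} + 3091\right) = - 1141 \left(\frac{\left(1 + 54 \sqrt{102}\right)^{2}}{2916} + 3091\right) = - 1141 \left(3091 + \frac{\left(1 + 54 \sqrt{102}\right)^{2}}{2916}\right) = -3526831 - \frac{1141 \left(1 + 54 \sqrt{102}\right)^{2}}{2916}$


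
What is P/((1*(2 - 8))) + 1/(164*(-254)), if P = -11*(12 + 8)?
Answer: 4582157/124968 ≈ 36.667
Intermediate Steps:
P = -220 (P = -11*20 = -220)
P/((1*(2 - 8))) + 1/(164*(-254)) = -220/(2 - 8) + 1/(164*(-254)) = -220/(1*(-6)) + (1/164)*(-1/254) = -220/(-6) - 1/41656 = -220*(-1/6) - 1/41656 = 110/3 - 1/41656 = 4582157/124968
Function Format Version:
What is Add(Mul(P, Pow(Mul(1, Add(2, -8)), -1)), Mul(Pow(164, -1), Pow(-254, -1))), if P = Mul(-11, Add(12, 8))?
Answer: Rational(4582157, 124968) ≈ 36.667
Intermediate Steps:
P = -220 (P = Mul(-11, 20) = -220)
Add(Mul(P, Pow(Mul(1, Add(2, -8)), -1)), Mul(Pow(164, -1), Pow(-254, -1))) = Add(Mul(-220, Pow(Mul(1, Add(2, -8)), -1)), Mul(Pow(164, -1), Pow(-254, -1))) = Add(Mul(-220, Pow(Mul(1, -6), -1)), Mul(Rational(1, 164), Rational(-1, 254))) = Add(Mul(-220, Pow(-6, -1)), Rational(-1, 41656)) = Add(Mul(-220, Rational(-1, 6)), Rational(-1, 41656)) = Add(Rational(110, 3), Rational(-1, 41656)) = Rational(4582157, 124968)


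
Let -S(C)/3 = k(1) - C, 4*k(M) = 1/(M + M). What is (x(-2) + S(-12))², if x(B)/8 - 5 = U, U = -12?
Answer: 546121/64 ≈ 8533.1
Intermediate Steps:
k(M) = 1/(8*M) (k(M) = 1/(4*(M + M)) = 1/(4*((2*M))) = (1/(2*M))/4 = 1/(8*M))
x(B) = -56 (x(B) = 40 + 8*(-12) = 40 - 96 = -56)
S(C) = -3/8 + 3*C (S(C) = -3*((⅛)/1 - C) = -3*((⅛)*1 - C) = -3*(⅛ - C) = -3/8 + 3*C)
(x(-2) + S(-12))² = (-56 + (-3/8 + 3*(-12)))² = (-56 + (-3/8 - 36))² = (-56 - 291/8)² = (-739/8)² = 546121/64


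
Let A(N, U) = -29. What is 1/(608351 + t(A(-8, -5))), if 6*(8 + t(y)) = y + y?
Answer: 3/1825000 ≈ 1.6438e-6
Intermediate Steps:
t(y) = -8 + y/3 (t(y) = -8 + (y + y)/6 = -8 + (2*y)/6 = -8 + y/3)
1/(608351 + t(A(-8, -5))) = 1/(608351 + (-8 + (⅓)*(-29))) = 1/(608351 + (-8 - 29/3)) = 1/(608351 - 53/3) = 1/(1825000/3) = 3/1825000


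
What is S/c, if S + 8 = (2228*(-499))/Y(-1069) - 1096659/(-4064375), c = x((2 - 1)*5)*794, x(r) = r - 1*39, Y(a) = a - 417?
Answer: -2235985333887/81523347552500 ≈ -0.027428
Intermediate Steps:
Y(a) = -417 + a
x(r) = -39 + r (x(r) = r - 39 = -39 + r)
c = -26996 (c = (-39 + (2 - 1)*5)*794 = (-39 + 1*5)*794 = (-39 + 5)*794 = -34*794 = -26996)
S = 2235985333887/3019830625 (S = -8 + ((2228*(-499))/(-417 - 1069) - 1096659/(-4064375)) = -8 + (-1111772/(-1486) - 1096659*(-1/4064375)) = -8 + (-1111772*(-1/1486) + 1096659/4064375) = -8 + (555886/743 + 1096659/4064375) = -8 + 2260143978887/3019830625 = 2235985333887/3019830625 ≈ 740.43)
S/c = (2235985333887/3019830625)/(-26996) = (2235985333887/3019830625)*(-1/26996) = -2235985333887/81523347552500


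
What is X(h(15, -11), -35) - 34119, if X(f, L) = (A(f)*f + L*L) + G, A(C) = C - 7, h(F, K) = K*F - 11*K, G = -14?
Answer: -30664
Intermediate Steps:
h(F, K) = -11*K + F*K (h(F, K) = F*K - 11*K = -11*K + F*K)
A(C) = -7 + C
X(f, L) = -14 + L² + f*(-7 + f) (X(f, L) = ((-7 + f)*f + L*L) - 14 = (f*(-7 + f) + L²) - 14 = (L² + f*(-7 + f)) - 14 = -14 + L² + f*(-7 + f))
X(h(15, -11), -35) - 34119 = (-14 + (-35)² + (-11*(-11 + 15))*(-7 - 11*(-11 + 15))) - 34119 = (-14 + 1225 + (-11*4)*(-7 - 11*4)) - 34119 = (-14 + 1225 - 44*(-7 - 44)) - 34119 = (-14 + 1225 - 44*(-51)) - 34119 = (-14 + 1225 + 2244) - 34119 = 3455 - 34119 = -30664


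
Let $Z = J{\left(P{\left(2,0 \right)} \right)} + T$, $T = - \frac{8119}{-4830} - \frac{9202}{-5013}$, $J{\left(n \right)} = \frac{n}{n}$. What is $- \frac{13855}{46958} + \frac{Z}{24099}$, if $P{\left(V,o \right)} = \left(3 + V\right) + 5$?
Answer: $- \frac{29272873200574}{99276021966555} \approx -0.29486$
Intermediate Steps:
$P{\left(V,o \right)} = 8 + V$
$J{\left(n \right)} = 1$
$T = \frac{1234003}{350910}$ ($T = \left(-8119\right) \left(- \frac{1}{4830}\right) - - \frac{9202}{5013} = \frac{353}{210} + \frac{9202}{5013} = \frac{1234003}{350910} \approx 3.5166$)
$Z = \frac{1584913}{350910}$ ($Z = 1 + \frac{1234003}{350910} = \frac{1584913}{350910} \approx 4.5166$)
$- \frac{13855}{46958} + \frac{Z}{24099} = - \frac{13855}{46958} + \frac{1584913}{350910 \cdot 24099} = \left(-13855\right) \frac{1}{46958} + \frac{1584913}{350910} \cdot \frac{1}{24099} = - \frac{13855}{46958} + \frac{1584913}{8456580090} = - \frac{29272873200574}{99276021966555}$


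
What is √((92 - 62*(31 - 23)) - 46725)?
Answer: I*√47129 ≈ 217.09*I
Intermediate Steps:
√((92 - 62*(31 - 23)) - 46725) = √((92 - 62*8) - 46725) = √((92 - 496) - 46725) = √(-404 - 46725) = √(-47129) = I*√47129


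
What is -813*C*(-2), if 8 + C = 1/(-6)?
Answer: -13279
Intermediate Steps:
C = -49/6 (C = -8 + 1/(-6) = -8 - ⅙ = -49/6 ≈ -8.1667)
-813*C*(-2) = -(-13279)*(-2)/2 = -813*49/3 = -13279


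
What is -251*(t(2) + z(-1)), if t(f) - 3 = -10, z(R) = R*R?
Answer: 1506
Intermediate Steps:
z(R) = R²
t(f) = -7 (t(f) = 3 - 10 = -7)
-251*(t(2) + z(-1)) = -251*(-7 + (-1)²) = -251*(-7 + 1) = -251*(-6) = 1506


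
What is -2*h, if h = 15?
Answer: -30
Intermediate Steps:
-2*h = -2*15 = -30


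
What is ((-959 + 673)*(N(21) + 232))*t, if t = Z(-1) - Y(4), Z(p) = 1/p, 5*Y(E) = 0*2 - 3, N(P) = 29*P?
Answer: 481052/5 ≈ 96210.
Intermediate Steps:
Y(E) = -⅗ (Y(E) = (0*2 - 3)/5 = (0 - 3)/5 = (⅕)*(-3) = -⅗)
Z(p) = 1/p
t = -⅖ (t = 1/(-1) - 1*(-⅗) = -1 + ⅗ = -⅖ ≈ -0.40000)
((-959 + 673)*(N(21) + 232))*t = ((-959 + 673)*(29*21 + 232))*(-⅖) = -286*(609 + 232)*(-⅖) = -286*841*(-⅖) = -240526*(-⅖) = 481052/5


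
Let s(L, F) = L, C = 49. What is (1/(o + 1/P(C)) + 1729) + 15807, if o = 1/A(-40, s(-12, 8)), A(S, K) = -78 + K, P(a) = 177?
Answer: 503234/29 ≈ 17353.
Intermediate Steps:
o = -1/90 (o = 1/(-78 - 12) = 1/(-90) = -1/90 ≈ -0.011111)
(1/(o + 1/P(C)) + 1729) + 15807 = (1/(-1/90 + 1/177) + 1729) + 15807 = (1/(-29/5310) + 1729) + 15807 = (-5310/29 + 1729) + 15807 = 44831/29 + 15807 = 503234/29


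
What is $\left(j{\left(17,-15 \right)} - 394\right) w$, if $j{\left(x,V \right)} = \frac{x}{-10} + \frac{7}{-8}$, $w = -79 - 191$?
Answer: $\frac{428301}{4} \approx 1.0708 \cdot 10^{5}$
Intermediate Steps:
$w = -270$
$j{\left(x,V \right)} = - \frac{7}{8} - \frac{x}{10}$ ($j{\left(x,V \right)} = x \left(- \frac{1}{10}\right) + 7 \left(- \frac{1}{8}\right) = - \frac{x}{10} - \frac{7}{8} = - \frac{7}{8} - \frac{x}{10}$)
$\left(j{\left(17,-15 \right)} - 394\right) w = \left(\left(- \frac{7}{8} - \frac{17}{10}\right) - 394\right) \left(-270\right) = \left(- \frac{103}{40} - 394\right) \left(-270\right) = \left(- \frac{15863}{40}\right) \left(-270\right) = \frac{428301}{4}$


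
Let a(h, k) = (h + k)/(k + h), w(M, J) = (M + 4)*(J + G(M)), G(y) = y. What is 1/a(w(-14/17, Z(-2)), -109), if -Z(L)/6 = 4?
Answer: 1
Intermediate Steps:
Z(L) = -24 (Z(L) = -6*4 = -24)
w(M, J) = (4 + M)*(J + M) (w(M, J) = (M + 4)*(J + M) = (4 + M)*(J + M))
a(h, k) = 1 (a(h, k) = (h + k)/(h + k) = 1)
1/a(w(-14/17, Z(-2)), -109) = 1/1 = 1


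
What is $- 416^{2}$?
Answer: $-173056$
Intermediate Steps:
$- 416^{2} = \left(-1\right) 173056 = -173056$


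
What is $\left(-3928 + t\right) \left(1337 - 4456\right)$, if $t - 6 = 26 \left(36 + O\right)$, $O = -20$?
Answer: $10935214$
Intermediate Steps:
$t = 422$ ($t = 6 + 26 \left(36 - 20\right) = 6 + 26 \cdot 16 = 6 + 416 = 422$)
$\left(-3928 + t\right) \left(1337 - 4456\right) = \left(-3928 + 422\right) \left(1337 - 4456\right) = \left(-3506\right) \left(-3119\right) = 10935214$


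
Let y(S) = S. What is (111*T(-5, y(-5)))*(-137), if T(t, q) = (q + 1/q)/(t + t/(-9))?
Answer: -1779219/100 ≈ -17792.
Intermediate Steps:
T(t, q) = 9*(q + 1/q)/(8*t) (T(t, q) = (q + 1/q)/(t + t*(-1/9)) = (q + 1/q)/(t - t/9) = (q + 1/q)/((8*t/9)) = (q + 1/q)*(9/(8*t)) = 9*(q + 1/q)/(8*t))
(111*T(-5, y(-5)))*(-137) = (111*((9/8)*(1 + (-5)**2)/(-5*(-5))))*(-137) = (111*((9/8)*(-1/5)*(-1/5)*(1 + 25)))*(-137) = (111*((9/8)*(-1/5)*(-1/5)*26))*(-137) = (111*(117/100))*(-137) = (12987/100)*(-137) = -1779219/100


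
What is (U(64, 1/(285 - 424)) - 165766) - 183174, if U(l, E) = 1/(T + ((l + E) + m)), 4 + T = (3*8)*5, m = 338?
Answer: -25124028801/72001 ≈ -3.4894e+5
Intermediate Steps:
T = 116 (T = -4 + (3*8)*5 = -4 + 24*5 = -4 + 120 = 116)
U(l, E) = 1/(454 + E + l) (U(l, E) = 1/(116 + ((l + E) + 338)) = 1/(116 + ((E + l) + 338)) = 1/(116 + (338 + E + l)) = 1/(454 + E + l))
(U(64, 1/(285 - 424)) - 165766) - 183174 = (1/(454 + 1/(285 - 424) + 64) - 165766) - 183174 = (1/(454 + 1/(-139) + 64) - 165766) - 183174 = (1/(454 - 1/139 + 64) - 165766) - 183174 = (1/(72001/139) - 165766) - 183174 = (139/72001 - 165766) - 183174 = -11935317627/72001 - 183174 = -25124028801/72001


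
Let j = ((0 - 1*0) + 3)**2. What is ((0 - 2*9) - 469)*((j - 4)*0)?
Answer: 0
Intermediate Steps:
j = 9 (j = ((0 + 0) + 3)**2 = (0 + 3)**2 = 3**2 = 9)
((0 - 2*9) - 469)*((j - 4)*0) = ((0 - 2*9) - 469)*((9 - 4)*0) = ((0 - 18) - 469)*(5*0) = (-18 - 469)*0 = -487*0 = 0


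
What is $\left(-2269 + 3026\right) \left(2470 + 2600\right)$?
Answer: $3837990$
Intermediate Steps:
$\left(-2269 + 3026\right) \left(2470 + 2600\right) = 757 \cdot 5070 = 3837990$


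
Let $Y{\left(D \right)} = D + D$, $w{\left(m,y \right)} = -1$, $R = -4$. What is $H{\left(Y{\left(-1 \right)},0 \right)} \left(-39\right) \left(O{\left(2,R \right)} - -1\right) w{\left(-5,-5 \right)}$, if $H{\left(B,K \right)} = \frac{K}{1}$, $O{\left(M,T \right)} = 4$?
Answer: $0$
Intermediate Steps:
$Y{\left(D \right)} = 2 D$
$H{\left(B,K \right)} = K$ ($H{\left(B,K \right)} = K 1 = K$)
$H{\left(Y{\left(-1 \right)},0 \right)} \left(-39\right) \left(O{\left(2,R \right)} - -1\right) w{\left(-5,-5 \right)} = 0 \left(-39\right) \left(4 - -1\right) \left(-1\right) = 0 \left(4 + 1\right) \left(-1\right) = 0 \cdot 5 \left(-1\right) = 0 \left(-5\right) = 0$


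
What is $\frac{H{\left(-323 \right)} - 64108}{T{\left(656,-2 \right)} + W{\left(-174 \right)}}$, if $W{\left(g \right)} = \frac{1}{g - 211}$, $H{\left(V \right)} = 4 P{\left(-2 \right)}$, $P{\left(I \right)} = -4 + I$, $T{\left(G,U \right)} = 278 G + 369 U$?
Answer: $- \frac{24690820}{69927549} \approx -0.35309$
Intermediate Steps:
$H{\left(V \right)} = -24$ ($H{\left(V \right)} = 4 \left(-4 - 2\right) = 4 \left(-6\right) = -24$)
$W{\left(g \right)} = \frac{1}{-211 + g}$
$\frac{H{\left(-323 \right)} - 64108}{T{\left(656,-2 \right)} + W{\left(-174 \right)}} = \frac{-24 - 64108}{\left(278 \cdot 656 + 369 \left(-2\right)\right) + \frac{1}{-211 - 174}} = - \frac{64132}{\left(182368 - 738\right) + \frac{1}{-385}} = - \frac{64132}{181630 - \frac{1}{385}} = - \frac{64132}{\frac{69927549}{385}} = \left(-64132\right) \frac{385}{69927549} = - \frac{24690820}{69927549}$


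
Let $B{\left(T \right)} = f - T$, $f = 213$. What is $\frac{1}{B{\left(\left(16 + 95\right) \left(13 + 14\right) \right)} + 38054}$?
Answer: $\frac{1}{35270} \approx 2.8353 \cdot 10^{-5}$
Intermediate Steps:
$B{\left(T \right)} = 213 - T$
$\frac{1}{B{\left(\left(16 + 95\right) \left(13 + 14\right) \right)} + 38054} = \frac{1}{\left(213 - \left(16 + 95\right) \left(13 + 14\right)\right) + 38054} = \frac{1}{\left(213 - 111 \cdot 27\right) + 38054} = \frac{1}{\left(213 - 2997\right) + 38054} = \frac{1}{-2784 + 38054} = \frac{1}{35270}$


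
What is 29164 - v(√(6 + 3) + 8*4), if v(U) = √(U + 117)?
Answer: 29164 - 2*√38 ≈ 29152.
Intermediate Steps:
v(U) = √(117 + U)
29164 - v(√(6 + 3) + 8*4) = 29164 - √(117 + (√(6 + 3) + 8*4)) = 29164 - √(117 + (√9 + 32)) = 29164 - √(117 + (3 + 32)) = 29164 - √(117 + 35) = 29164 - √152 = 29164 - 2*√38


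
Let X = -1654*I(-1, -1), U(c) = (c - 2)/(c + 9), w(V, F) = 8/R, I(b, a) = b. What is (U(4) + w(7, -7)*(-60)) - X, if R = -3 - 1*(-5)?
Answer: -24620/13 ≈ -1893.8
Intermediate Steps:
R = 2 (R = -3 + 5 = 2)
w(V, F) = 4 (w(V, F) = 8/2 = 8*(½) = 4)
U(c) = (-2 + c)/(9 + c)
X = 1654 (X = -1654*(-1) = 1654)
(U(4) + w(7, -7)*(-60)) - X = ((-2 + 4)/(9 + 4) + 4*(-60)) - 1*1654 = (2/13 - 240) - 1654 = -3118/13 - 1654 = -24620/13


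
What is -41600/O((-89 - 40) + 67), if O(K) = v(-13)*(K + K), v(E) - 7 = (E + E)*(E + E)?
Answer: 10400/21173 ≈ 0.49119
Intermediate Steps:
v(E) = 7 + 4*E² (v(E) = 7 + (E + E)*(E + E) = 7 + (2*E)*(2*E) = 7 + 4*E²)
O(K) = 1366*K (O(K) = (7 + 4*(-13)²)*(K + K) = (7 + 4*169)*(2*K) = (7 + 676)*(2*K) = 683*(2*K) = 1366*K)
-41600/O((-89 - 40) + 67) = -41600*1/(1366*((-89 - 40) + 67)) = -41600*1/(1366*(-129 + 67)) = -41600/(1366*(-62)) = -41600/(-84692) = -41600*(-1/84692) = 10400/21173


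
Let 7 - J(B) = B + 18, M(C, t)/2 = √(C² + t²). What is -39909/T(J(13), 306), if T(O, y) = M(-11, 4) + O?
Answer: 239454/7 + 39909*√137/14 ≈ 67574.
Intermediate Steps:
M(C, t) = 2*√(C² + t²)
J(B) = -11 - B (J(B) = 7 - (B + 18) = 7 - (18 + B) = 7 + (-18 - B) = -11 - B)
T(O, y) = O + 2*√137 (T(O, y) = 2*√((-11)² + 4²) + O = 2*√(121 + 16) + O = 2*√137 + O = O + 2*√137)
-39909/T(J(13), 306) = -39909/((-11 - 1*13) + 2*√137) = -39909/((-11 - 13) + 2*√137) = -39909/(-24 + 2*√137)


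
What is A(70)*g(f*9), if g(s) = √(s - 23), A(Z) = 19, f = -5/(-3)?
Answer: 38*I*√2 ≈ 53.74*I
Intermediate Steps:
f = 5/3 (f = -5*(-⅓) = 5/3 ≈ 1.6667)
g(s) = √(-23 + s)
A(70)*g(f*9) = 19*√(-23 + (5/3)*9) = 19*√(-23 + 15) = 19*√(-8) = 19*(2*I*√2) = 38*I*√2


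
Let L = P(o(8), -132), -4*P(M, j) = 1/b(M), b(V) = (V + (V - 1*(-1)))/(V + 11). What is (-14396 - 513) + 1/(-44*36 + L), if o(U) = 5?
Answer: -259834063/17428 ≈ -14909.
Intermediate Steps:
b(V) = (1 + 2*V)/(11 + V) (b(V) = (V + (V + 1))/(11 + V) = (V + (1 + V))/(11 + V) = (1 + 2*V)/(11 + V))
P(M, j) = -(11 + M)/(4*(1 + 2*M)) (P(M, j) = -(11 + M)/(1 + 2*M)/4 = -(11 + M)/(4*(1 + 2*M)))
L = -4/11 (L = (-11 - 1*5)/(4*(1 + 2*5)) = (-11 - 5)/(4*(1 + 10)) = (1/4)*(-16)/11 = (1/4)*(1/11)*(-16) = -4/11 ≈ -0.36364)
(-14396 - 513) + 1/(-44*36 + L) = (-14396 - 513) + 1/(-44*36 - 4/11) = -14909 + 1/(-1584 - 4/11) = -14909 + 1/(-17428/11) = -14909 - 11/17428 = -259834063/17428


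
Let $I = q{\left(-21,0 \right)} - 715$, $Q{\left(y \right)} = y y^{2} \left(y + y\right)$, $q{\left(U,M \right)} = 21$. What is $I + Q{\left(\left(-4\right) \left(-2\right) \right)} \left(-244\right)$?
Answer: $-1999542$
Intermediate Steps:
$Q{\left(y \right)} = 2 y^{4}$ ($Q{\left(y \right)} = y^{3} \cdot 2 y = 2 y^{4}$)
$I = -694$ ($I = 21 - 715 = -694$)
$I + Q{\left(\left(-4\right) \left(-2\right) \right)} \left(-244\right) = -694 + 2 \left(\left(-4\right) \left(-2\right)\right)^{4} \left(-244\right) = -694 + 2 \cdot 8^{4} \left(-244\right) = -694 + 2 \cdot 4096 \left(-244\right) = -694 + 8192 \left(-244\right) = -694 - 1998848 = -1999542$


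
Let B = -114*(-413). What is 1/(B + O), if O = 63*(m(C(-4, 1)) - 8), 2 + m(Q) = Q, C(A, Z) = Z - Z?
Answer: 1/46452 ≈ 2.1528e-5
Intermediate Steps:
C(A, Z) = 0
m(Q) = -2 + Q
B = 47082
O = -630 (O = 63*((-2 + 0) - 8) = 63*(-2 - 8) = 63*(-10) = -630)
1/(B + O) = 1/(47082 - 630) = 1/46452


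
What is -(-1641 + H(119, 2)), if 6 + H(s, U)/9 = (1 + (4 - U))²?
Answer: 1614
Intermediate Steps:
H(s, U) = -54 + 9*(5 - U)² (H(s, U) = -54 + 9*(1 + (4 - U))² = -54 + 9*(5 - U)²)
-(-1641 + H(119, 2)) = -(-1641 + (-54 + 9*(-5 + 2)²)) = -(-1641 + (-54 + 9*(-3)²)) = -(-1641 + (-54 + 9*9)) = -(-1641 + (-54 + 81)) = -(-1641 + 27) = -1*(-1614) = 1614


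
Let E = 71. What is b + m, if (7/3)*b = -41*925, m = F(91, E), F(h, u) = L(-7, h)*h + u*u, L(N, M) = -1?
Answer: -79125/7 ≈ -11304.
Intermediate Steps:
F(h, u) = u**2 - h (F(h, u) = -h + u*u = -h + u**2 = u**2 - h)
m = 4950 (m = 71**2 - 1*91 = 5041 - 91 = 4950)
b = -113775/7 (b = 3*(-41*925)/7 = (3/7)*(-37925) = -113775/7 ≈ -16254.)
b + m = -113775/7 + 4950 = -79125/7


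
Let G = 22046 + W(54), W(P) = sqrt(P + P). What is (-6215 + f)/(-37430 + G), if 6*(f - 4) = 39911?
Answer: -1695445/59166837 - 2645*sqrt(3)/236667348 ≈ -0.028675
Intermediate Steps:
f = 39935/6 (f = 4 + (1/6)*39911 = 4 + 39911/6 = 39935/6 ≈ 6655.8)
W(P) = sqrt(2)*sqrt(P) (W(P) = sqrt(2*P) = sqrt(2)*sqrt(P))
G = 22046 + 6*sqrt(3) (G = 22046 + sqrt(2)*sqrt(54) = 22046 + sqrt(2)*(3*sqrt(6)) = 22046 + 6*sqrt(3) ≈ 22056.)
(-6215 + f)/(-37430 + G) = (-6215 + 39935/6)/(-37430 + (22046 + 6*sqrt(3))) = 2645/(6*(-15384 + 6*sqrt(3)))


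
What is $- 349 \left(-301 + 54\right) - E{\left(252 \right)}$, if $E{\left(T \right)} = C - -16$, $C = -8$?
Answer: $86195$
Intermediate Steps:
$E{\left(T \right)} = 8$ ($E{\left(T \right)} = -8 - -16 = -8 + 16 = 8$)
$- 349 \left(-301 + 54\right) - E{\left(252 \right)} = - 349 \left(-301 + 54\right) - 8 = \left(-349\right) \left(-247\right) - 8 = 86203 - 8 = 86195$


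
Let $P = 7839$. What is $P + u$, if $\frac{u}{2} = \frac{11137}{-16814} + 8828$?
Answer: $\frac{30617904}{1201} \approx 25494.0$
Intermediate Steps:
$u = \frac{21203265}{1201}$ ($u = 2 \left(\frac{11137}{-16814} + 8828\right) = 2 \left(11137 \left(- \frac{1}{16814}\right) + 8828\right) = 2 \left(- \frac{1591}{2402} + 8828\right) = 2 \cdot \frac{21203265}{2402} = \frac{21203265}{1201} \approx 17655.0$)
$P + u = 7839 + \frac{21203265}{1201} = \frac{30617904}{1201}$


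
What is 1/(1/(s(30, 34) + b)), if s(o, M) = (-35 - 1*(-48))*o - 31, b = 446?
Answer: 805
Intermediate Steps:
s(o, M) = -31 + 13*o (s(o, M) = (-35 + 48)*o - 31 = 13*o - 31 = -31 + 13*o)
1/(1/(s(30, 34) + b)) = 1/(1/((-31 + 13*30) + 446)) = 1/(1/((-31 + 390) + 446)) = 1/(1/(359 + 446)) = 1/(1/805) = 805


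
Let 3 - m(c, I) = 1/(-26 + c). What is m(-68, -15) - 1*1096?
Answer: -102741/94 ≈ -1093.0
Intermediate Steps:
m(c, I) = 3 - 1/(-26 + c)
m(-68, -15) - 1*1096 = (-79 + 3*(-68))/(-26 - 68) - 1*1096 = (-79 - 204)/(-94) - 1096 = -1/94*(-283) - 1096 = 283/94 - 1096 = -102741/94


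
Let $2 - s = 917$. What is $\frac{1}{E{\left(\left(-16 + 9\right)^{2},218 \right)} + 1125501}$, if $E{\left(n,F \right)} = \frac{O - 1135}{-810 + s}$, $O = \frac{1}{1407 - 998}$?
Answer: $\frac{235175}{264689852413} \approx 8.8849 \cdot 10^{-7}$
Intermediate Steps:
$s = -915$ ($s = 2 - 917 = -915$)
$O = \frac{1}{409}$ ($O = \frac{1}{1407 - 998} = \frac{1}{409} \approx 0.002445$)
$E{\left(n,F \right)} = \frac{154738}{235175}$ ($E{\left(n,F \right)} = \frac{\frac{1}{409} - 1135}{-810 - 915} = - \frac{464214}{409 \left(-1725\right)} = \left(- \frac{464214}{409}\right) \left(- \frac{1}{1725}\right) = \frac{154738}{235175}$)
$\frac{1}{E{\left(\left(-16 + 9\right)^{2},218 \right)} + 1125501} = \frac{1}{\frac{154738}{235175} + 1125501} = \frac{1}{\frac{264689852413}{235175}} = \frac{235175}{264689852413}$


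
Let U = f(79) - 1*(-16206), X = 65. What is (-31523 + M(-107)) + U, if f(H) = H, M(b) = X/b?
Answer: -1630531/107 ≈ -15239.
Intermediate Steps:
M(b) = 65/b
U = 16285 (U = 79 - 1*(-16206) = 79 + 16206 = 16285)
(-31523 + M(-107)) + U = (-31523 + 65/(-107)) + 16285 = (-31523 + 65*(-1/107)) + 16285 = (-31523 - 65/107) + 16285 = -3373026/107 + 16285 = -1630531/107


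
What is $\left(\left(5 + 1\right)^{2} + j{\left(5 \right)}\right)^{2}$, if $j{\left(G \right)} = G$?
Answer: $1681$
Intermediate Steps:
$\left(\left(5 + 1\right)^{2} + j{\left(5 \right)}\right)^{2} = \left(\left(5 + 1\right)^{2} + 5\right)^{2} = \left(6^{2} + 5\right)^{2} = \left(36 + 5\right)^{2} = 41^{2} = 1681$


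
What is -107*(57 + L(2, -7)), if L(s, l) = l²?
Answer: -11342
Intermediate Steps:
-107*(57 + L(2, -7)) = -107*(57 + (-7)²) = -107*(57 + 49) = -107*106 = -11342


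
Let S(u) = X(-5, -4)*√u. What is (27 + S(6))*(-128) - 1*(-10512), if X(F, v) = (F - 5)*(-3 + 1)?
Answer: 7056 - 2560*√6 ≈ 785.31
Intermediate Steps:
X(F, v) = 10 - 2*F (X(F, v) = (-5 + F)*(-2) = 10 - 2*F)
S(u) = 20*√u (S(u) = (10 - 2*(-5))*√u = (10 + 10)*√u = 20*√u)
(27 + S(6))*(-128) - 1*(-10512) = (27 + 20*√6)*(-128) - 1*(-10512) = (-3456 - 2560*√6) + 10512 = 7056 - 2560*√6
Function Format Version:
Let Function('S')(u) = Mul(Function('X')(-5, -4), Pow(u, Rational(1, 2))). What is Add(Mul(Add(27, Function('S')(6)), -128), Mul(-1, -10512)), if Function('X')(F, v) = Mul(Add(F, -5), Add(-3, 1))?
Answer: Add(7056, Mul(-2560, Pow(6, Rational(1, 2)))) ≈ 785.31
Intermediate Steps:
Function('X')(F, v) = Add(10, Mul(-2, F)) (Function('X')(F, v) = Mul(Add(-5, F), -2) = Add(10, Mul(-2, F)))
Function('S')(u) = Mul(20, Pow(u, Rational(1, 2))) (Function('S')(u) = Mul(Add(10, Mul(-2, -5)), Pow(u, Rational(1, 2))) = Mul(Add(10, 10), Pow(u, Rational(1, 2))) = Mul(20, Pow(u, Rational(1, 2))))
Add(Mul(Add(27, Function('S')(6)), -128), Mul(-1, -10512)) = Add(Mul(Add(27, Mul(20, Pow(6, Rational(1, 2)))), -128), Mul(-1, -10512)) = Add(Add(-3456, Mul(-2560, Pow(6, Rational(1, 2)))), 10512) = Add(7056, Mul(-2560, Pow(6, Rational(1, 2))))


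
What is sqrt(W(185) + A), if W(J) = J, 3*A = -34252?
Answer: I*sqrt(101091)/3 ≈ 105.98*I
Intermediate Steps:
A = -34252/3 (A = (1/3)*(-34252) = -34252/3 ≈ -11417.)
sqrt(W(185) + A) = sqrt(185 - 34252/3) = sqrt(-33697/3) = I*sqrt(101091)/3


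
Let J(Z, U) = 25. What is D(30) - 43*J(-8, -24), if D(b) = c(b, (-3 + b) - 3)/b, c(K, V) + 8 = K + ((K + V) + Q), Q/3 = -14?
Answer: -16108/15 ≈ -1073.9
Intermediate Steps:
Q = -42 (Q = 3*(-14) = -42)
c(K, V) = -50 + V + 2*K (c(K, V) = -8 + (K + ((K + V) - 42)) = -8 + (K + (-42 + K + V)) = -8 + (-42 + V + 2*K) = -50 + V + 2*K)
D(b) = (-56 + 3*b)/b (D(b) = (-50 + ((-3 + b) - 3) + 2*b)/b = (-50 + (-6 + b) + 2*b)/b = (-56 + 3*b)/b)
D(30) - 43*J(-8, -24) = (3 - 56/30) - 43*25 = (3 - 56*1/30) - 1*1075 = (3 - 28/15) - 1075 = 17/15 - 1075 = -16108/15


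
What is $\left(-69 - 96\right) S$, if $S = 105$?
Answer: $-17325$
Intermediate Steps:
$\left(-69 - 96\right) S = \left(-69 - 96\right) 105 = \left(-165\right) 105 = -17325$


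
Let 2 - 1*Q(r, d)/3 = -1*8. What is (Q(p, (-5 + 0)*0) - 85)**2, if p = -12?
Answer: 3025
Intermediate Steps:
Q(r, d) = 30 (Q(r, d) = 6 - (-3)*8 = 6 - 3*(-8) = 6 + 24 = 30)
(Q(p, (-5 + 0)*0) - 85)**2 = (30 - 85)**2 = (-55)**2 = 3025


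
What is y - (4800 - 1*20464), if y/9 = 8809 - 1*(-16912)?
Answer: 247153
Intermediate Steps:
y = 231489 (y = 9*(8809 - 1*(-16912)) = 9*(8809 + 16912) = 9*25721 = 231489)
y - (4800 - 1*20464) = 231489 - (4800 - 1*20464) = 231489 - (4800 - 20464) = 231489 - 1*(-15664) = 231489 + 15664 = 247153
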